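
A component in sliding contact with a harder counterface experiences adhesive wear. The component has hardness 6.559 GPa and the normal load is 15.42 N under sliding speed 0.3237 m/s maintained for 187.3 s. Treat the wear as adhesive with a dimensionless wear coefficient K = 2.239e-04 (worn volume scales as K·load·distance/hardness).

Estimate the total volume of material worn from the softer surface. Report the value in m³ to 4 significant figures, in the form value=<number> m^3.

value=3.191e-11 m^3

Shown intermediates are rounded — each operation keeps exact precision; one last rounding: 4 significant digits.
Sliding distance L = v·t = 0.3237 m/s × 187.3 s = 60.63 m.
Hardness H = 6.559 GPa = 6.559e+09 Pa.
Restated in SI base units: W = 15.42 N, H = 6.559e+09 Pa, K = 2.239e-04.
The Archard volume V = K·W·L/H = 2.239e-04 · 15.42 · 60.63 / 6.559e+09 = 3.191e-11 m³.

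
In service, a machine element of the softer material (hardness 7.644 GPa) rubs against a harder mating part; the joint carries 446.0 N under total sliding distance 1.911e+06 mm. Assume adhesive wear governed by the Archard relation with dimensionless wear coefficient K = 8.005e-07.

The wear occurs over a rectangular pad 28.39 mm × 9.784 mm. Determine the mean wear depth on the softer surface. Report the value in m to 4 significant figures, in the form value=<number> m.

value=3.213e-07 m

Every step runs at exact precision; intermediates are displayed rounded — one final rounding to four significant figures.
The distance L = 1.911e+06 mm = 1911 m.
Hardness H = 7.644 GPa = 7.644e+09 Pa.
Pad sides 28.39 mm × 9.784 mm = 0.02839 m × 0.009784 m. Contact area A = 0.02839 m × 0.009784 m = 2.778e-04 m².
As SI base values: W = 446.0 N, H = 7.644e+09 Pa, K = 8.005e-07.
Wear volume V = K·W·L/H = 8.005e-07 · 446.0 · 1911 / 7.644e+09 = 8.926e-11 m³.
Depth of wear h = V/A = 8.926e-11 / 2.778e-04 = 3.213e-07 m.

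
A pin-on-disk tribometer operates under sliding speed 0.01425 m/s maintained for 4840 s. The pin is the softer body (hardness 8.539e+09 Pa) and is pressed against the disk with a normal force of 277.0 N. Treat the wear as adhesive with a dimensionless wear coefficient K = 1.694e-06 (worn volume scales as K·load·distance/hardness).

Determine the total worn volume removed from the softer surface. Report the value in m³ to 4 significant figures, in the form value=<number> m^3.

All arithmetic holds exact precision, and the intermediates are printed rounded; rounded once at the end, at 4 significant digits.
Convert: Sliding distance L = v·t = 0.01425 m/s × 4840 s = 68.97 m.
In SI base units: W = 277.0 N, H = 8.539e+09 Pa, K = 1.694e-06.
By Archard's law, V = K·W·L/H = 1.694e-06 · 277.0 · 68.97 / 8.539e+09 = 3.790e-12 m³.

value=3.790e-12 m^3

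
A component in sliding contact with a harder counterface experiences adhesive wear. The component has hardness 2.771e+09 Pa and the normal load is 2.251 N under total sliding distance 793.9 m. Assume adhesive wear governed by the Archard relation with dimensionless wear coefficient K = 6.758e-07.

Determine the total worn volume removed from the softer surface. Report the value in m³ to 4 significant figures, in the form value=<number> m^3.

value=4.358e-13 m^3

Displayed values are rounded, and the computation maintains exact precision — one final rounding, at 4 significant figures.
As SI base values: W = 2.251 N, H = 2.771e+09 Pa, K = 6.758e-07.
Worn volume V = K·W·L/H = 6.758e-07 · 2.251 · 793.9 / 2.771e+09 = 4.358e-13 m³.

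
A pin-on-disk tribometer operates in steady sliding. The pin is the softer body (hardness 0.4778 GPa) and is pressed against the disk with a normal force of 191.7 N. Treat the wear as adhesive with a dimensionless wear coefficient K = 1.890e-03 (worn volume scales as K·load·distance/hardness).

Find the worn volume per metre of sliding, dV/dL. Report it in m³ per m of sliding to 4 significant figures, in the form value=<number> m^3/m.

value=7.583e-10 m^3/m

All working math holds full precision. The intermediates are shown rounded. Rounded once at the end to four significant figures.
Convert: Hardness H = 0.4778 GPa = 4.778e+08 Pa.
Working in SI base units: W = 191.7 N, H = 4.778e+08 Pa, K = 1.890e-03.
Sliding wear rate dV/dL = K·W/H (independent of L): 1.890e-03 · 191.7 / 4.778e+08 = 7.583e-10 m³/m.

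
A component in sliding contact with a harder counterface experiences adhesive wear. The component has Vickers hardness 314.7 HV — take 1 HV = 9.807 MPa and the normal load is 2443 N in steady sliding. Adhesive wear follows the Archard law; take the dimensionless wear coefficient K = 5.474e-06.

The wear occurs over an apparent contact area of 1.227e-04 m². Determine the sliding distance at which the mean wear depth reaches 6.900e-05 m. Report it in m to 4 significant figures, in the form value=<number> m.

Displayed values are rounded, and the computation keeps exact precision; a single final rounding, at four significant figures.
Hardness H = 314.7 HV × 9.807 MPa/HV = 3086 MPa = 3.086e+09 Pa.
Working in SI base units: W = 2443 N, H = 3.086e+09 Pa, K = 5.474e-06.
Volume at the limit: V_lim = h_lim·A = 6.900e-05 · 1.227e-04 = 8.466e-09 m³.
Thus life L = V_lim·H/(K·W) = 8.466e-09 · 3.086e+09 / (5.474e-06 · 2443) = 1954 m.

value=1954 m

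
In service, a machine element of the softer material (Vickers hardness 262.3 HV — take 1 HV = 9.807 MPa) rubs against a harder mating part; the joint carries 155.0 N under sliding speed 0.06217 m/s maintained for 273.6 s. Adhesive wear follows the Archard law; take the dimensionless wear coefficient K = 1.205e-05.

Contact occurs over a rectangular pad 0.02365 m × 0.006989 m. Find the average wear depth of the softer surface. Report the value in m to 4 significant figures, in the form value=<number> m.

The algebra maintains full float precision. The intermediates appear rounded — one final rounding, at four significant figures.
Convert: Sliding distance L = v·t = 0.06217 m/s × 273.6 s = 17.01 m.
Convert: Hardness H = 262.3 HV × 9.807 MPa/HV = 2572 MPa = 2.572e+09 Pa.
Convert: Contact area A = 0.02365 m × 0.006989 m = 1.653e-04 m².
Expressed in SI base units: W = 155.0 N, H = 2.572e+09 Pa, K = 1.205e-05.
The Archard volume V = K·W·L/H = 1.205e-05 · 155.0 · 17.01 / 2.572e+09 = 1.235e-11 m³.
Depth of wear h = V/A = 1.235e-11 / 1.653e-04 = 7.472e-08 m.

value=7.472e-08 m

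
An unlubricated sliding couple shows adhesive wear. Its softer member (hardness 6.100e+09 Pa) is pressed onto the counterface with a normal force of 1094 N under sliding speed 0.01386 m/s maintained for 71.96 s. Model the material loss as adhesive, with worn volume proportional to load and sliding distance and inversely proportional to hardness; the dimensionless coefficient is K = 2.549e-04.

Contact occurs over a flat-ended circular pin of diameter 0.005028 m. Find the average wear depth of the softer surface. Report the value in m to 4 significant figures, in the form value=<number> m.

value=2.296e-06 m

Every step runs at full float precision. Printed values are rounded; a single final rounding to four significant figures.
Distance covered L = v·t = 0.01386 m/s × 71.96 s = 0.9974 m.
Contact area A = π·d²/4 = π·(0.005028 m)²/4 = 1.986e-05 m².
In SI base units: W = 1094 N, H = 6.100e+09 Pa, K = 2.549e-04.
Archard relation: V = K·W·L/H = 2.549e-04 · 1094 · 0.9974 / 6.100e+09 = 4.559e-11 m³.
Depth h = V/A = 4.559e-11 / 1.986e-05 = 2.296e-06 m.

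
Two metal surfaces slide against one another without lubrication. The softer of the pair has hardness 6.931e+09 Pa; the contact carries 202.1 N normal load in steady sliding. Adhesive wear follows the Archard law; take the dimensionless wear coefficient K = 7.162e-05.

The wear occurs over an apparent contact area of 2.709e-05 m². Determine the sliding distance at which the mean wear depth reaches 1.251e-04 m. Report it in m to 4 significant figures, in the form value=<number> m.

value=1623 m

Every step keeps exact precision, and displayed values are rounded; rounded once at the end: four significant figures.
In SI base units: W = 202.1 N, H = 6.931e+09 Pa, K = 7.162e-05.
Volume at the limit: V_lim = h_lim·A = 1.251e-04 · 2.709e-05 = 3.389e-09 m³.
Thus life L = V_lim·H/(K·W) = 3.389e-09 · 6.931e+09 / (7.162e-05 · 202.1) = 1623 m.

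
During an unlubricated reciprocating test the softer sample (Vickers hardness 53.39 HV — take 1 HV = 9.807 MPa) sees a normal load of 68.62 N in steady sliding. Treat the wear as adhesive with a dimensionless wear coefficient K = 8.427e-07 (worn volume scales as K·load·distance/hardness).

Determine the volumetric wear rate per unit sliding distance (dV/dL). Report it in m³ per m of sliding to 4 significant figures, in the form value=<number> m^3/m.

value=1.104e-13 m^3/m

Displayed values are rounded. Each operation carries exact precision — one final rounding: 4 significant figures.
Convert: Hardness H = 53.39 HV × 9.807 MPa/HV = 523.6 MPa = 5.236e+08 Pa.
SI base units throughout: W = 68.62 N, H = 5.236e+08 Pa, K = 8.427e-07.
Volumetric rate dV/dL = K·W/H: 8.427e-07 · 68.62 / 5.236e+08 = 1.104e-13 m³/m.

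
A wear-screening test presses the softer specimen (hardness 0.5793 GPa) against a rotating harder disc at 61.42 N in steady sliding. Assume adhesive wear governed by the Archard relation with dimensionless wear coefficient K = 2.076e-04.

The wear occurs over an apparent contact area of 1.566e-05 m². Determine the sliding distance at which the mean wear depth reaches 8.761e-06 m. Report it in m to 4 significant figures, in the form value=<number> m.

value=6.233 m

All working math runs at exact precision; intermediates are printed rounded, and one last rounding: 4 significant figures.
Convert: Hardness H = 0.5793 GPa = 5.793e+08 Pa.
Working in SI base units: W = 61.42 N, H = 5.793e+08 Pa, K = 2.076e-04.
Allowed volume V_lim = h_lim·A = 8.761e-06 · 1.566e-05 = 1.372e-10 m³.
Inverting, life L = V_lim·H/(K·W) = 1.372e-10 · 5.793e+08 / (2.076e-04 · 61.42) = 6.233 m.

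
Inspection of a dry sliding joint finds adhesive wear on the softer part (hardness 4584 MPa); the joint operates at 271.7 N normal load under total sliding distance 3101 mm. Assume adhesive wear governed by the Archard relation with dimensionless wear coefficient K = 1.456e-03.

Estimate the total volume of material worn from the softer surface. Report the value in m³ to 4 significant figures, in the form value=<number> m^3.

value=2.676e-10 m^3

Intermediate values are shown rounded; the algebra carries full precision — rounded once at the end: four significant digits.
Convert: Path length L = 3101 mm = 3.101 m.
Convert: Hardness H = 4584 MPa = 4.584e+09 Pa.
Expressed in SI base units: W = 271.7 N, H = 4.584e+09 Pa, K = 1.456e-03.
Apply Archard: V = K·W·L/H = 1.456e-03 · 271.7 · 3.101 / 4.584e+09 = 2.676e-10 m³.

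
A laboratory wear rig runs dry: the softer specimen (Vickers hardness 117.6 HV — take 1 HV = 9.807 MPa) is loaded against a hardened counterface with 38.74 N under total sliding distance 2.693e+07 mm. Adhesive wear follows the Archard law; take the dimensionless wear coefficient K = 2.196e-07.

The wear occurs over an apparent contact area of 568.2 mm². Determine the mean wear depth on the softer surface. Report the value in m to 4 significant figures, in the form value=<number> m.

value=3.496e-07 m

Each operation carries full float precision; intermediates appear rounded. Rounded just once, at four significant figures.
Convert: Path length L = 2.693e+07 mm = 2.693e+04 m.
Convert: Hardness H = 117.6 HV × 9.807 MPa/HV = 1153 MPa = 1.153e+09 Pa.
Convert: Contact area A = 568.2 mm² = 5.682e-04 m².
As SI base values: W = 38.74 N, H = 1.153e+09 Pa, K = 2.196e-07.
Archard volume V = K·W·L/H = 2.196e-07 · 38.74 · 2.693e+04 / 1.153e+09 = 1.986e-10 m³.
Wear depth h = V/A = 1.986e-10 / 5.682e-04 = 3.496e-07 m.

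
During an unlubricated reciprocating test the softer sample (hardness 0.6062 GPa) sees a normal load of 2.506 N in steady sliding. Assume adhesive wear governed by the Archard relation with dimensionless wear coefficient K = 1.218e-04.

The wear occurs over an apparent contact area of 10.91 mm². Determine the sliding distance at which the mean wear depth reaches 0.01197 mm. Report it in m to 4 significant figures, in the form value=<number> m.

value=259.4 m

Intermediates are shown rounded, and all working math maintains full precision; one last rounding, at four significant figures.
Hardness H = 0.6062 GPa = 6.062e+08 Pa.
Contact area A = 10.91 mm² = 1.091e-05 m².
Depth limit h_lim = 0.01197 mm = 1.197e-05 m.
Working in SI base units: W = 2.506 N, H = 6.062e+08 Pa, K = 1.218e-04.
Allowed volume V_lim = h_lim·A = 1.197e-05 · 1.091e-05 = 1.306e-10 m³.
Thus life L = V_lim·H/(K·W) = 1.306e-10 · 6.062e+08 / (1.218e-04 · 2.506) = 259.4 m.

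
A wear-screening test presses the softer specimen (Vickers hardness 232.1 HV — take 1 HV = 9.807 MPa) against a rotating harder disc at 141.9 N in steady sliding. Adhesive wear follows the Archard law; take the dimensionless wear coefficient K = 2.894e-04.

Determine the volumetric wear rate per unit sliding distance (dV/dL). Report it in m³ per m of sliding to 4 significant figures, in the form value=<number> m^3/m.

Shown intermediates are rounded — the computation maintains full float precision, and rounded just once: 4 significant figures.
Convert: Hardness H = 232.1 HV × 9.807 MPa/HV = 2276 MPa = 2.276e+09 Pa.
Restated in SI base units: W = 141.9 N, H = 2.276e+09 Pa, K = 2.894e-04.
Sliding wear rate dV/dL = K·W/H — distance-free: 2.894e-04 · 141.9 / 2.276e+09 = 1.804e-11 m³/m.

value=1.804e-11 m^3/m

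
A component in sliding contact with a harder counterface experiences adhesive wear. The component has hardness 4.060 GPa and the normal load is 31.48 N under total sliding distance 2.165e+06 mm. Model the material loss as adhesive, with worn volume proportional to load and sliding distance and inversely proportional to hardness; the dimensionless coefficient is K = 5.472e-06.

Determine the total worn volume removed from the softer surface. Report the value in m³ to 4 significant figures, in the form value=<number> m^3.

Shown intermediates are rounded, and the algebra runs at full precision; rounded once at the end, at four significant digits.
Distance covered L = 2.165e+06 mm = 2165 m.
Hardness H = 4.060 GPa = 4.060e+09 Pa.
In SI base units: W = 31.48 N, H = 4.060e+09 Pa, K = 5.472e-06.
Wear volume V = K·W·L/H = 5.472e-06 · 31.48 · 2165 / 4.060e+09 = 9.186e-11 m³.

value=9.186e-11 m^3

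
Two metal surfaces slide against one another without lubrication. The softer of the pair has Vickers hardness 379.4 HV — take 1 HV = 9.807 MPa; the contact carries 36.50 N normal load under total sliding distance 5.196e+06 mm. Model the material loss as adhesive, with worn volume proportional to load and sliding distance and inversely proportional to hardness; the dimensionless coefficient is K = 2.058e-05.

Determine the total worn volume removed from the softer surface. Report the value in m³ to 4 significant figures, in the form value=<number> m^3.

value=1.049e-09 m^3

All arithmetic runs at full precision; shown intermediates are rounded; one last rounding to 4 significant digits.
Sliding distance L = 5.196e+06 mm = 5196 m.
Hardness H = 379.4 HV × 9.807 MPa/HV = 3721 MPa = 3.721e+09 Pa.
Working in SI base units: W = 36.50 N, H = 3.721e+09 Pa, K = 2.058e-05.
By Archard's law, V = K·W·L/H = 2.058e-05 · 36.50 · 5196 / 3.721e+09 = 1.049e-09 m³.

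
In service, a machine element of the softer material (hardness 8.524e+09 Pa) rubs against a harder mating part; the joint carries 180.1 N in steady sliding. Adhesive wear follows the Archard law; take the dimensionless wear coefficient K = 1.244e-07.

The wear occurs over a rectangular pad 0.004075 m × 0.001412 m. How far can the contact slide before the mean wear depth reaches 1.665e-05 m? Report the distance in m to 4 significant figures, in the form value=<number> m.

The algebra keeps exact precision, and intermediates are shown rounded; a single final rounding: 4 significant digits.
Convert: Contact area A = 0.004075 m × 0.001412 m = 5.754e-06 m².
Expressed in SI base units: W = 180.1 N, H = 8.524e+09 Pa, K = 1.244e-07.
Limit volume V_lim = h_lim·A = 1.665e-05 · 5.754e-06 = 9.580e-11 m³.
Life L = V_lim·H/(K·W) = 9.580e-11 · 8.524e+09 / (1.244e-07 · 180.1) = 3.645e+04 m.

value=3.645e+04 m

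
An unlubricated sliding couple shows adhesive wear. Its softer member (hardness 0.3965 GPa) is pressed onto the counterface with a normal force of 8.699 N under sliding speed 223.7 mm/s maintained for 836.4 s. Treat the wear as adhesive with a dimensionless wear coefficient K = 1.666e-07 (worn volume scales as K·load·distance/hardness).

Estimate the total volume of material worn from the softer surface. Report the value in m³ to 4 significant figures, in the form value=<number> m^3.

The intermediates appear rounded, and the computation keeps exact precision. Rounded once at the end: 4 significant digits.
Sliding speed v = 223.7 mm/s = 0.2237 m/s. Total distance L = v·t = 0.2237 m/s × 836.4 s = 187.1 m.
Hardness H = 0.3965 GPa = 3.965e+08 Pa.
In SI base units, W = 8.699 N, H = 3.965e+08 Pa, K = 1.666e-07.
By Archard's law, V = K·W·L/H = 1.666e-07 · 8.699 · 187.1 / 3.965e+08 = 6.839e-13 m³.

value=6.839e-13 m^3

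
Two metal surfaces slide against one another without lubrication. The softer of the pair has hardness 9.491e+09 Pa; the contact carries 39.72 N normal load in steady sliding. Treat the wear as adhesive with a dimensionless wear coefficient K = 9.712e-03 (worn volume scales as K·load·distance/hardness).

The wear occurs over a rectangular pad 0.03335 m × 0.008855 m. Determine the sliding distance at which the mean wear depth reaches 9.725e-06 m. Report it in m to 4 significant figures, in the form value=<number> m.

All working math holds full float precision. Intermediate values are shown rounded, and rounded just once: 4 significant digits.
Contact area A = 0.03335 m × 0.008855 m = 2.953e-04 m².
SI base units throughout: W = 39.72 N, H = 9.491e+09 Pa, K = 9.712e-03.
At the depth limit, V_lim = h_lim·A = 9.725e-06 · 2.953e-04 = 2.872e-09 m³.
Thus life L = V_lim·H/(K·W) = 2.872e-09 · 9.491e+09 / (9.712e-03 · 39.72) = 70.66 m.

value=70.66 m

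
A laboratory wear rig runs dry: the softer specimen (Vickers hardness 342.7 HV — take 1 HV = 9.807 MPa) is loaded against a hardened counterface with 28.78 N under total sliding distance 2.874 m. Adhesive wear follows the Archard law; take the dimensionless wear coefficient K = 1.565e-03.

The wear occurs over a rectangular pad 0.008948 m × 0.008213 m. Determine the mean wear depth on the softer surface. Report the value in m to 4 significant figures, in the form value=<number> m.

value=5.241e-07 m

Each operation keeps full precision. The intermediates are shown rounded; a lone final rounding to four significant digits.
Convert: Hardness H = 342.7 HV × 9.807 MPa/HV = 3361 MPa = 3.361e+09 Pa.
Convert: Contact area A = 0.008948 m × 0.008213 m = 7.349e-05 m².
Collected in SI base units: W = 28.78 N, H = 3.361e+09 Pa, K = 1.565e-03.
Worn volume V = K·W·L/H = 1.565e-03 · 28.78 · 2.874 / 3.361e+09 = 3.852e-11 m³.
Mean wear depth h = V/A = 3.852e-11 / 7.349e-05 = 5.241e-07 m.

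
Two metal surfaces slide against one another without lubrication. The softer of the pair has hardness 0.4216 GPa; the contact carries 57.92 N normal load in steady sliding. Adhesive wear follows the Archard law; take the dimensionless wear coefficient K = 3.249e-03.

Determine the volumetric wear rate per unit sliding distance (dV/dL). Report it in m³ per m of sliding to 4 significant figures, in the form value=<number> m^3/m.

The intermediates are displayed rounded. The algebra holds full float precision, and a single final rounding to 4 significant figures.
Hardness H = 0.4216 GPa = 4.216e+08 Pa.
Restated in SI base units: W = 57.92 N, H = 4.216e+08 Pa, K = 3.249e-03.
Volumetric rate dV/dL = K·W/H, so: 3.249e-03 · 57.92 / 4.216e+08 = 4.464e-10 m³/m.

value=4.464e-10 m^3/m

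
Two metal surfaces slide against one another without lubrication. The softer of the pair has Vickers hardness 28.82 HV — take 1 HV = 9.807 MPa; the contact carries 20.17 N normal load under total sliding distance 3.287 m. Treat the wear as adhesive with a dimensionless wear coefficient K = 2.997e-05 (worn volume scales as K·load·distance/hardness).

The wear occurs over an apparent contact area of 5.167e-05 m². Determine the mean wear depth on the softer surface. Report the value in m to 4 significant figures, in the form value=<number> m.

value=1.361e-07 m

The intermediates are shown rounded — the algebra runs at full precision; one final rounding: 4 significant digits.
Convert: Hardness H = 28.82 HV × 9.807 MPa/HV = 282.6 MPa = 2.826e+08 Pa.
Collected in SI base units: W = 20.17 N, H = 2.826e+08 Pa, K = 2.997e-05.
Volume removed: V = K·W·L/H = 2.997e-05 · 20.17 · 3.287 / 2.826e+08 = 7.030e-12 m³.
Depth h = V/A = 7.030e-12 / 5.167e-05 = 1.361e-07 m.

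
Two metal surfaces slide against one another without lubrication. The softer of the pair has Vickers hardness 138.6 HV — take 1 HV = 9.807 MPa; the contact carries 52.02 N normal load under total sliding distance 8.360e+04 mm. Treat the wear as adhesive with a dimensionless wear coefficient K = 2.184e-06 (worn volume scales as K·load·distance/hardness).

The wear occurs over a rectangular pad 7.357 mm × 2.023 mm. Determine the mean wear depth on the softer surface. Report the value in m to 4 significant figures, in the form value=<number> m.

value=4.695e-07 m

Intermediates appear rounded — every step carries exact precision — a single final rounding to four significant digits.
The distance L = 8.360e+04 mm = 83.60 m.
Hardness H = 138.6 HV × 9.807 MPa/HV = 1359 MPa = 1.359e+09 Pa.
Pad sides 7.357 mm × 2.023 mm = 0.007357 m × 0.002023 m. Contact area A = 0.007357 m × 0.002023 m = 1.488e-05 m².
Expressed in SI base units: W = 52.02 N, H = 1.359e+09 Pa, K = 2.184e-06.
Wear volume V = K·W·L/H = 2.184e-06 · 52.02 · 83.60 / 1.359e+09 = 6.988e-12 m³.
Mean depth h = V/A = 6.988e-12 / 1.488e-05 = 4.695e-07 m.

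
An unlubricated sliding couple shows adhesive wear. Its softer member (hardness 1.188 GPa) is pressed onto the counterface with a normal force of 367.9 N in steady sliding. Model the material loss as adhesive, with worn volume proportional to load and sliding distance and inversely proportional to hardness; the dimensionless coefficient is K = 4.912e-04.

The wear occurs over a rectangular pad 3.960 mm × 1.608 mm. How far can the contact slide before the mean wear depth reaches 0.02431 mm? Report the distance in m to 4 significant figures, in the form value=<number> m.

value=1.018 m

Intermediates are shown rounded; each operation carries exact precision — a lone final rounding, at 4 significant digits.
Hardness H = 1.188 GPa = 1.188e+09 Pa.
Pad sides 3.960 mm × 1.608 mm = 0.003960 m × 0.001608 m. Contact area A = 0.003960 m × 0.001608 m = 6.368e-06 m².
Depth limit h_lim = 0.02431 mm = 2.431e-05 m.
Restated in SI base units: W = 367.9 N, H = 1.188e+09 Pa, K = 4.912e-04.
At the depth limit, V_lim = h_lim·A = 2.431e-05 · 6.368e-06 = 1.548e-10 m³.
Thus life L = V_lim·H/(K·W) = 1.548e-10 · 1.188e+09 / (4.912e-04 · 367.9) = 1.018 m.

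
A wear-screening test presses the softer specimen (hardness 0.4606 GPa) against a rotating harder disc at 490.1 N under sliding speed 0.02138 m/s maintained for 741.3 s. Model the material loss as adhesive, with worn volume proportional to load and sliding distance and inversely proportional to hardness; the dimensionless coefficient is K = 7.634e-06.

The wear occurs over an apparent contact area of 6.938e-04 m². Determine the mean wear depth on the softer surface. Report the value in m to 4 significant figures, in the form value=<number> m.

value=1.856e-07 m

Intermediates appear rounded, and all arithmetic maintains full float precision; a lone final rounding: 4 significant digits.
Convert: Distance covered L = v·t = 0.02138 m/s × 741.3 s = 15.85 m.
Convert: Hardness H = 0.4606 GPa = 4.606e+08 Pa.
In SI base units: W = 490.1 N, H = 4.606e+08 Pa, K = 7.634e-06.
The Archard volume V = K·W·L/H = 7.634e-06 · 490.1 · 15.85 / 4.606e+08 = 1.287e-10 m³.
Mean depth h = V/A = 1.287e-10 / 6.938e-04 = 1.856e-07 m.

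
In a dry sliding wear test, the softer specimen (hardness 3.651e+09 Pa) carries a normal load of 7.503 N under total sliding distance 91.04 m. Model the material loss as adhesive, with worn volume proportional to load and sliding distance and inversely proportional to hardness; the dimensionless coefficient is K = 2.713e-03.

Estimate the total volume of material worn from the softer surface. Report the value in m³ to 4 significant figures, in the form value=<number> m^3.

value=5.076e-10 m^3

The computation runs at exact precision; the intermediates are displayed rounded, and rounded once at the end to four significant figures.
As SI base values: W = 7.503 N, H = 3.651e+09 Pa, K = 2.713e-03.
By Archard's law, V = K·W·L/H = 2.713e-03 · 7.503 · 91.04 / 3.651e+09 = 5.076e-10 m³.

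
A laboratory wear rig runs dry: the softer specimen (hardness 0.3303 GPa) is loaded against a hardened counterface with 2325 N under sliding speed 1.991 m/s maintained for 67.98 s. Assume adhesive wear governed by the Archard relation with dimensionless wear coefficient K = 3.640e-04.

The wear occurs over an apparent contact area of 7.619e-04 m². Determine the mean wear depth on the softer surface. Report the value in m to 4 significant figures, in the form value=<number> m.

value=4.552e-04 m

Intermediate values are displayed rounded. All arithmetic keeps full float precision — rounded once at the end: four significant figures.
Convert: The distance L = v·t = 1.991 m/s × 67.98 s = 135.3 m.
Convert: Hardness H = 0.3303 GPa = 3.303e+08 Pa.
Restated in SI base units: W = 2325 N, H = 3.303e+08 Pa, K = 3.640e-04.
The Archard volume V = K·W·L/H = 3.640e-04 · 2325 · 135.3 / 3.303e+08 = 3.468e-07 m³.
Mean depth h = V/A = 3.468e-07 / 7.619e-04 = 4.552e-04 m.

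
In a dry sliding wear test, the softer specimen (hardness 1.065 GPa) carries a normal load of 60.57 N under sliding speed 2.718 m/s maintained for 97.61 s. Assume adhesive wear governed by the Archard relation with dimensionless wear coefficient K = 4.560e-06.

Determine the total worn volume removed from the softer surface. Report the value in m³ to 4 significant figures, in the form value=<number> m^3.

Intermediates appear rounded — each operation keeps full float precision — rounded just once: four significant figures.
Path length L = v·t = 2.718 m/s × 97.61 s = 265.3 m.
Hardness H = 1.065 GPa = 1.065e+09 Pa.
SI base units throughout: W = 60.57 N, H = 1.065e+09 Pa, K = 4.560e-06.
Apply Archard: V = K·W·L/H = 4.560e-06 · 60.57 · 265.3 / 1.065e+09 = 6.880e-11 m³.

value=6.880e-11 m^3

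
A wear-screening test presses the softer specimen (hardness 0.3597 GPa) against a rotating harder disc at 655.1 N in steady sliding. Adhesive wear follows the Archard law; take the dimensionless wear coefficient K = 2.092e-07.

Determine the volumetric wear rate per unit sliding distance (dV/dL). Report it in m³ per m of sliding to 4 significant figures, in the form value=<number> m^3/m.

value=3.810e-13 m^3/m

Intermediates appear rounded; each operation keeps full precision; a single final rounding, at 4 significant figures.
Hardness H = 0.3597 GPa = 3.597e+08 Pa.
In SI base units: W = 655.1 N, H = 3.597e+08 Pa, K = 2.092e-07.
Sliding wear rate dV/dL = K·W/H (no L dependence): 2.092e-07 · 655.1 / 3.597e+08 = 3.810e-13 m³/m.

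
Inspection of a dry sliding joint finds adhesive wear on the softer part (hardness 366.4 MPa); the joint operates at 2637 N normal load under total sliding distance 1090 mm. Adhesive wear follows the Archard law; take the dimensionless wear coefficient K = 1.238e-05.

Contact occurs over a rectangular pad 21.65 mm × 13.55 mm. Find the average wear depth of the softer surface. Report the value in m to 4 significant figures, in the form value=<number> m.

value=3.311e-07 m

Intermediate values are shown rounded. Every step maintains exact precision — rounded just once to 4 significant digits.
Convert: Path length L = 1090 mm = 1.090 m.
Convert: Hardness H = 366.4 MPa = 3.664e+08 Pa.
Convert: Pad sides 21.65 mm × 13.55 mm = 0.02165 m × 0.01355 m. Contact area A = 0.02165 m × 0.01355 m = 2.934e-04 m².
Restated in SI base units: W = 2637 N, H = 3.664e+08 Pa, K = 1.238e-05.
Archard volume V = K·W·L/H = 1.238e-05 · 2637 · 1.090 / 3.664e+08 = 9.712e-11 m³.
Wear depth h = V/A = 9.712e-11 / 2.934e-04 = 3.311e-07 m.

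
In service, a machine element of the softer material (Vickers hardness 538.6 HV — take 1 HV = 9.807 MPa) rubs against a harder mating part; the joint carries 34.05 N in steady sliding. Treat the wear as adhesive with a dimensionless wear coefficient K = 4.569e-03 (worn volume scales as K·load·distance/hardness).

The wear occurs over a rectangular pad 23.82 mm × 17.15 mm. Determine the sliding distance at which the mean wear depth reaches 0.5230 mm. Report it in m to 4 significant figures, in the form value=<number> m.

value=7254 m

Intermediate values are printed rounded; the computation keeps full float precision; a lone final rounding to 4 significant digits.
Hardness H = 538.6 HV × 9.807 MPa/HV = 5282 MPa = 5.282e+09 Pa.
Pad sides 23.82 mm × 17.15 mm = 0.02382 m × 0.01715 m. Contact area A = 0.02382 m × 0.01715 m = 4.085e-04 m².
Depth limit h_lim = 0.5230 mm = 5.230e-04 m.
In SI base units, W = 34.05 N, H = 5.282e+09 Pa, K = 4.569e-03.
At the depth limit, V_lim = h_lim·A = 5.230e-04 · 4.085e-04 = 2.137e-07 m³.
Sliding life L = V_lim·H/(K·W) = 2.137e-07 · 5.282e+09 / (4.569e-03 · 34.05) = 7254 m.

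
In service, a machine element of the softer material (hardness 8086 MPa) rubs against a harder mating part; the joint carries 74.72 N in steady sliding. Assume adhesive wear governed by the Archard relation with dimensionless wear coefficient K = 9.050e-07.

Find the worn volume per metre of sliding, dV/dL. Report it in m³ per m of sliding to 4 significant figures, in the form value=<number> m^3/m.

All arithmetic maintains full float precision — intermediates are printed rounded. Rounded once at the end: four significant figures.
Hardness H = 8086 MPa = 8.086e+09 Pa.
SI base units throughout: W = 74.72 N, H = 8.086e+09 Pa, K = 9.050e-07.
Rate of wear dV/dL = K·W/H: 9.050e-07 · 74.72 / 8.086e+09 = 8.363e-15 m³/m.

value=8.363e-15 m^3/m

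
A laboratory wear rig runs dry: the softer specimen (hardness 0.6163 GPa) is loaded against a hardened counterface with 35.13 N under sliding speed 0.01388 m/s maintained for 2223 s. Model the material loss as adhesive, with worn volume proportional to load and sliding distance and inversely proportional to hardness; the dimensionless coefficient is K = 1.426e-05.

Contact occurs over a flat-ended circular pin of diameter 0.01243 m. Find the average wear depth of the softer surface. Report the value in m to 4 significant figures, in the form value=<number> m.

The algebra runs at full precision. The intermediates appear rounded; one last rounding: four significant digits.
Sliding distance L = v·t = 0.01388 m/s × 2223 s = 30.86 m.
Hardness H = 0.6163 GPa = 6.163e+08 Pa.
Contact area A = π·d²/4 = π·(0.01243 m)²/4 = 1.213e-04 m².
Restated in SI base units: W = 35.13 N, H = 6.163e+08 Pa, K = 1.426e-05.
Worn volume V = K·W·L/H = 1.426e-05 · 35.13 · 30.86 / 6.163e+08 = 2.508e-11 m³.
Mean wear depth h = V/A = 2.508e-11 / 1.213e-04 = 2.067e-07 m.

value=2.067e-07 m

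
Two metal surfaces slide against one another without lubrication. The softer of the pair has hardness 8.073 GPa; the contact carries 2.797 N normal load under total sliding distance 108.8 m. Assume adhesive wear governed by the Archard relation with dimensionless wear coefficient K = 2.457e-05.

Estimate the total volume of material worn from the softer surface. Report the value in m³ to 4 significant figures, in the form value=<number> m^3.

value=9.262e-13 m^3

Intermediate values are shown rounded. All arithmetic maintains full precision, and a single final rounding to four significant figures.
Hardness H = 8.073 GPa = 8.073e+09 Pa.
Collected in SI base units: W = 2.797 N, H = 8.073e+09 Pa, K = 2.457e-05.
Worn volume V = K·W·L/H = 2.457e-05 · 2.797 · 108.8 / 8.073e+09 = 9.262e-13 m³.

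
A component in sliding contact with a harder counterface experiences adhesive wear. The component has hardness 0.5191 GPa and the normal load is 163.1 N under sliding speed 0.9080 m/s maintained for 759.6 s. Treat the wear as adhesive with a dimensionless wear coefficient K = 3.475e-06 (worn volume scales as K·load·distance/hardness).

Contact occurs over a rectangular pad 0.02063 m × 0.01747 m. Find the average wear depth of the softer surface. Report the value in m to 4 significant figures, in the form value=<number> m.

value=2.089e-06 m

Intermediate values are displayed rounded; the algebra maintains full float precision; rounded just once to four significant figures.
Convert: The distance L = v·t = 0.9080 m/s × 759.6 s = 689.7 m.
Convert: Hardness H = 0.5191 GPa = 5.191e+08 Pa.
Convert: Contact area A = 0.02063 m × 0.01747 m = 3.604e-04 m².
Working in SI base units: W = 163.1 N, H = 5.191e+08 Pa, K = 3.475e-06.
Apply Archard: V = K·W·L/H = 3.475e-06 · 163.1 · 689.7 / 5.191e+08 = 7.531e-10 m³.
Depth h = V/A = 7.531e-10 / 3.604e-04 = 2.089e-06 m.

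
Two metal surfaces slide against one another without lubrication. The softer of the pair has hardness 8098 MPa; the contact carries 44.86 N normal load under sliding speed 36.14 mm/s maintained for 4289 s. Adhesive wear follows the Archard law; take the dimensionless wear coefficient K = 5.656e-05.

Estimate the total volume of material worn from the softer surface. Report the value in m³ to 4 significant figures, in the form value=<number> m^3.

Intermediates appear rounded, and every step keeps full precision, and one last rounding, at 4 significant digits.
Convert: Sliding speed v = 36.14 mm/s = 0.03614 m/s. Sliding distance L = v·t = 0.03614 m/s × 4289 s = 155.0 m.
Convert: Hardness H = 8098 MPa = 8.098e+09 Pa.
In SI base units, W = 44.86 N, H = 8.098e+09 Pa, K = 5.656e-05.
Wear volume V = K·W·L/H = 5.656e-05 · 44.86 · 155.0 / 8.098e+09 = 4.857e-11 m³.

value=4.857e-11 m^3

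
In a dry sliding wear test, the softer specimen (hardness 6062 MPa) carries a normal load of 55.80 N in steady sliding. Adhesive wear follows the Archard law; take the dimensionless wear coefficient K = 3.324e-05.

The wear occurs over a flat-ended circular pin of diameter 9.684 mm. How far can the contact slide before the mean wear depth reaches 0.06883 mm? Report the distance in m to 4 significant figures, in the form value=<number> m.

Every step runs at full precision — intermediate values are shown rounded — a lone final rounding, at 4 significant figures.
Convert: Hardness H = 6062 MPa = 6.062e+09 Pa.
Convert: Pin diameter d = 9.684 mm = 0.009684 m. Contact area A = π·d²/4 = π·(0.009684 m)²/4 = 7.365e-05 m².
Convert: Depth limit h_lim = 0.06883 mm = 6.883e-05 m.
In SI base units, W = 55.80 N, H = 6.062e+09 Pa, K = 3.324e-05.
Volume at the limit: V_lim = h_lim·A = 6.883e-05 · 7.365e-05 = 5.070e-09 m³.
Sliding life L = V_lim·H/(K·W) = 5.070e-09 · 6.062e+09 / (3.324e-05 · 55.80) = 1.657e+04 m.

value=1.657e+04 m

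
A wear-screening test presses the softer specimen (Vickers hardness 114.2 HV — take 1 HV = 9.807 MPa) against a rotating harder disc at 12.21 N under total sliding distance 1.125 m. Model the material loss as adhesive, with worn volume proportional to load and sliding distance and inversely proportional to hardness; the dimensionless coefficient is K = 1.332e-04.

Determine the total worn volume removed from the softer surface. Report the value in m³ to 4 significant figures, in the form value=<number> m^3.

value=1.634e-12 m^3

The computation maintains full precision — the intermediates are shown rounded; a lone final rounding: 4 significant figures.
Convert: Hardness H = 114.2 HV × 9.807 MPa/HV = 1120 MPa = 1.120e+09 Pa.
Collected in SI base units: W = 12.21 N, H = 1.120e+09 Pa, K = 1.332e-04.
Archard volume V = K·W·L/H = 1.332e-04 · 12.21 · 1.125 / 1.120e+09 = 1.634e-12 m³.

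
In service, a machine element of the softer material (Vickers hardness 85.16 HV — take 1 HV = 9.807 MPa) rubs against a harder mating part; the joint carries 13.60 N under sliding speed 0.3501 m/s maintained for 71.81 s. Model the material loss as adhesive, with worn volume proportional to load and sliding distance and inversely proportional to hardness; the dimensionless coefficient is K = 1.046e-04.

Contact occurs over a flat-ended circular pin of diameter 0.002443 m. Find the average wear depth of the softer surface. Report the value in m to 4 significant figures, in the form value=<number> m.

All working math maintains full float precision; intermediates are printed rounded — one final rounding to four significant digits.
Convert: Distance covered L = v·t = 0.3501 m/s × 71.81 s = 25.14 m.
Convert: Hardness H = 85.16 HV × 9.807 MPa/HV = 835.2 MPa = 8.352e+08 Pa.
Convert: Contact area A = π·d²/4 = π·(0.002443 m)²/4 = 4.687e-06 m².
Collected in SI base units: W = 13.60 N, H = 8.352e+08 Pa, K = 1.046e-04.
Archard volume V = K·W·L/H = 1.046e-04 · 13.60 · 25.14 / 8.352e+08 = 4.282e-11 m³.
Average depth h = V/A = 4.282e-11 / 4.687e-06 = 9.136e-06 m.

value=9.136e-06 m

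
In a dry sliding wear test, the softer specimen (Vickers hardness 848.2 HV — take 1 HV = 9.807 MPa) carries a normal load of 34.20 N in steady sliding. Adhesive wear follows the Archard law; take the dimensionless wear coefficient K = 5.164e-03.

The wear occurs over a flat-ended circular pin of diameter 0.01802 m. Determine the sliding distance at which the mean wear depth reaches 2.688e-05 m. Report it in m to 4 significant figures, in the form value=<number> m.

value=322.9 m

Each operation carries full float precision — displayed values are rounded; one last rounding: 4 significant figures.
Hardness H = 848.2 HV × 9.807 MPa/HV = 8318 MPa = 8.318e+09 Pa.
Contact area A = π·d²/4 = π·(0.01802 m)²/4 = 2.550e-04 m².
As SI base values: W = 34.20 N, H = 8.318e+09 Pa, K = 5.164e-03.
Allowed volume V_lim = h_lim·A = 2.688e-05 · 2.550e-04 = 6.855e-09 m³.
Sliding life L = V_lim·H/(K·W) = 6.855e-09 · 8.318e+09 / (5.164e-03 · 34.20) = 322.9 m.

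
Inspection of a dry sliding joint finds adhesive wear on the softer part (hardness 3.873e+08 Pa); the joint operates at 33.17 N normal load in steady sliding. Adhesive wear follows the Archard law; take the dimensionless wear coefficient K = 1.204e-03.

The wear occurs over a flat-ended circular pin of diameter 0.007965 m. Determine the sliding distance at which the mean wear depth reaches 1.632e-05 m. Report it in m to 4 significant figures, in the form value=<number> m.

value=7.886 m

Intermediate values are displayed rounded. All working math runs at full float precision — rounded just once: four significant figures.
Convert: Contact area A = π·d²/4 = π·(0.007965 m)²/4 = 4.983e-05 m².
Restated in SI base units: W = 33.17 N, H = 3.873e+08 Pa, K = 1.204e-03.
Allowed volume V_lim = h_lim·A = 1.632e-05 · 4.983e-05 = 8.132e-10 m³.
Thus life L = V_lim·H/(K·W) = 8.132e-10 · 3.873e+08 / (1.204e-03 · 33.17) = 7.886 m.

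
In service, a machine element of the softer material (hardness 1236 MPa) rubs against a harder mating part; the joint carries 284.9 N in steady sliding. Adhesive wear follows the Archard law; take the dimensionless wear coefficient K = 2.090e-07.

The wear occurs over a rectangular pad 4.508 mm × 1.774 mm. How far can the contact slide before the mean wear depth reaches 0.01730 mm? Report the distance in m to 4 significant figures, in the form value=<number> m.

value=2872 m

The intermediates are displayed rounded. Each operation keeps exact precision; rounded just once to 4 significant figures.
Hardness H = 1236 MPa = 1.236e+09 Pa.
Pad sides 4.508 mm × 1.774 mm = 0.004508 m × 0.001774 m. Contact area A = 0.004508 m × 0.001774 m = 7.997e-06 m².
Depth limit h_lim = 0.01730 mm = 1.730e-05 m.
Restated in SI base units: W = 284.9 N, H = 1.236e+09 Pa, K = 2.090e-07.
At the depth limit, V_lim = h_lim·A = 1.730e-05 · 7.997e-06 = 1.384e-10 m³.
Life L = V_lim·H/(K·W) = 1.384e-10 · 1.236e+09 / (2.090e-07 · 284.9) = 2872 m.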